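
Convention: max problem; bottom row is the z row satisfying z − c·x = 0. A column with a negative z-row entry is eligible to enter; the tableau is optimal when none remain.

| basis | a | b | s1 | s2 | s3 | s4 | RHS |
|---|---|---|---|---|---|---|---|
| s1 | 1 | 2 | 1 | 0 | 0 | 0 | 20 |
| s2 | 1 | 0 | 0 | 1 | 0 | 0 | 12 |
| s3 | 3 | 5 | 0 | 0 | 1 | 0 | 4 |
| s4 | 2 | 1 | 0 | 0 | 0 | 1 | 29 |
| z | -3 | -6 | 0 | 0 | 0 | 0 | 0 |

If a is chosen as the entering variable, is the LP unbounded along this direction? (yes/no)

Column a has positive entries in row(s) 1, 2, 3, 4, so the ratio test bounds it — not unbounded.

no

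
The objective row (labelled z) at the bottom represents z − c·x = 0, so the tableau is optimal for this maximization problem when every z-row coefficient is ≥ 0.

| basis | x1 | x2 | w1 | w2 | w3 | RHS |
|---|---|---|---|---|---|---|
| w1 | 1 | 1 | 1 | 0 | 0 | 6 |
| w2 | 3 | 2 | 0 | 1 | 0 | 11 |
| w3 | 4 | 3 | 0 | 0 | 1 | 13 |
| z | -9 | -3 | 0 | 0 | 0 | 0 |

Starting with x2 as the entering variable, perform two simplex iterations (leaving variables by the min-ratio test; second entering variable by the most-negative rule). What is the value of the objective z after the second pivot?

Ratio test on column x2 — row 1: 6/1 = 6; row 2: 11/2 = 11/2; row 3: 13/3 = 13/3. Minimum is 13/3 at row 3 (w3 leaves); pivot element 3.
Pivot on row 3; the z-row RHS becomes 0 − (-3)·(13/3) = 13.
Next entering variable (most negative z-row entry -5): x1.
Ratio test on column x1 — row 1: entry -1/3 ≤ 0; row 2: (7/3)/(1/3) = 7; row 3: (13/3)/(4/3) = 13/4. Minimum is 13/4 at row 3 (x2 leaves); pivot element 4/3.
After the second pivot the z-row RHS is 13 − (-5)·(13/4) = 117/4.

117/4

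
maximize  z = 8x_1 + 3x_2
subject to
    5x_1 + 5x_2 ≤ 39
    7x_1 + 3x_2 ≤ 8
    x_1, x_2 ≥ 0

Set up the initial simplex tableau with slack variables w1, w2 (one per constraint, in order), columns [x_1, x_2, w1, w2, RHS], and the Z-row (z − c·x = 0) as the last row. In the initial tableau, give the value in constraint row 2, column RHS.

The RHS of constraint 2 is b_2 = 8.

8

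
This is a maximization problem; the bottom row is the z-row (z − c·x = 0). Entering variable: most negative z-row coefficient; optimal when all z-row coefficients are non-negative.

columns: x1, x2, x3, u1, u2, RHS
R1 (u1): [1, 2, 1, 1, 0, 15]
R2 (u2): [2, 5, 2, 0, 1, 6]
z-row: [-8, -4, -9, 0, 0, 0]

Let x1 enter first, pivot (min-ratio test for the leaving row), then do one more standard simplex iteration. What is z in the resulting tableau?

Ratio test on column x1 — row 1: 15/1 = 15; row 2: 6/2 = 3. Minimum is 3 at row 2 (u2 leaves); pivot element 2.
Pivot on row 2; the z-row RHS becomes 0 − (-8)·3 = 24.
Next entering variable (most negative z-row entry -1): x3.
Ratio test on column x3 — row 1: entry 0 ≤ 0; row 2: 3/1 = 3. Minimum is 3 at row 2 (x1 leaves); pivot element 1.
After the second pivot the z-row RHS is 24 − (-1)·3 = 27.

27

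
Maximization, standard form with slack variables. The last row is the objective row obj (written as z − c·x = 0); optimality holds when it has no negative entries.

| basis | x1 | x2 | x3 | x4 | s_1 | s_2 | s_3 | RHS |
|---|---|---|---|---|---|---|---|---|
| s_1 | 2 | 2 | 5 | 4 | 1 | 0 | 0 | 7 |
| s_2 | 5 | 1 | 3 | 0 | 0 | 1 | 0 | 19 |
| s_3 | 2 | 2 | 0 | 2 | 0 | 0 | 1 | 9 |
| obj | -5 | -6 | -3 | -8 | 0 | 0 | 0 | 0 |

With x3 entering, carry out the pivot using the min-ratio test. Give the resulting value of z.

Ratio test on column x3 — row 1: 7/5 = 7/5; row 2: 19/3 = 19/3; row 3: entry 0 ≤ 0. Minimum is 7/5 at row 1 (s_1 leaves); pivot element 5.
Pivot on row 1; the obj-row RHS becomes 0 − (-3)·(7/5) = 21/5.

21/5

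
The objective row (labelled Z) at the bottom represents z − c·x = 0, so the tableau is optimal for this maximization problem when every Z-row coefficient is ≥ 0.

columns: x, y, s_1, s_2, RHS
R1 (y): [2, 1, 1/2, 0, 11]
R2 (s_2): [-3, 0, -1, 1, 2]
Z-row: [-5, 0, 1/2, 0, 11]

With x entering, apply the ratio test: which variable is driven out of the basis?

y

Column x entries and ratios — y: 11/2 = 11/2; s_2: -3 ≤ 0, skip.
Smallest ratio is 11/2 in the row of y, so y leaves.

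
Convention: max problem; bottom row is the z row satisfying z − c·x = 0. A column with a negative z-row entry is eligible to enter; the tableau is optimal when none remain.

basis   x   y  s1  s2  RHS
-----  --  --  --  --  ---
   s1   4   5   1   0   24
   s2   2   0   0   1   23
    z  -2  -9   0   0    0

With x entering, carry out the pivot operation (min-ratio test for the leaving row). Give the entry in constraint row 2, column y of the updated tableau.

-5/2

Ratio test on column x — row 1: 24/4 = 6; row 2: 23/2 = 23/2. Minimum is 6 at row 1 (s1 leaves); pivot element 4.
Divide row 1 by 4; eliminate column x from the other rows.
Row 2 update in column y: 0 − 2·(5/4) = -5/2.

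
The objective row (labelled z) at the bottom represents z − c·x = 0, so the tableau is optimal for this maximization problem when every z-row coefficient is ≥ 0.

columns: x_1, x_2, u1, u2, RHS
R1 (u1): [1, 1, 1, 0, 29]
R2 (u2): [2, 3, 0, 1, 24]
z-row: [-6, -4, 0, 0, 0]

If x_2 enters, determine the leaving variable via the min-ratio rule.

Column x_2 entries and ratios — u1: 29/1 = 29; u2: 24/3 = 8.
Smallest ratio is 8 in the row of u2, so u2 leaves.

u2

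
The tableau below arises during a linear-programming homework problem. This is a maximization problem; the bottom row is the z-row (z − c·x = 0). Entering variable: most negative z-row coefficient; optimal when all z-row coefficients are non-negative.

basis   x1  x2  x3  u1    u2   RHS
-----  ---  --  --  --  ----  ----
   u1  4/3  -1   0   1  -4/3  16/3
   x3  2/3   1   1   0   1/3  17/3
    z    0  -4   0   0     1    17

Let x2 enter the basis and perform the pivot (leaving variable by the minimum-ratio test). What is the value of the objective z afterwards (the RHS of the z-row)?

Ratio test on column x2 — row 1: entry -1 ≤ 0; row 2: (17/3)/1 = 17/3. Minimum is 17/3 at row 2 (x3 leaves); pivot element 1.
Pivot on row 2; the z-row RHS becomes 17 − (-4)·(17/3) = 119/3.

119/3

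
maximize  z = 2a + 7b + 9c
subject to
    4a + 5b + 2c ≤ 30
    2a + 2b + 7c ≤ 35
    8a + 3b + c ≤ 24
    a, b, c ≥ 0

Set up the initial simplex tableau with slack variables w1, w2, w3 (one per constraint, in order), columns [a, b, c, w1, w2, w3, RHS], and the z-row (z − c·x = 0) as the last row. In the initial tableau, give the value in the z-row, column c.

The z-row carries the negated objective coefficients: the c entry is -9.

-9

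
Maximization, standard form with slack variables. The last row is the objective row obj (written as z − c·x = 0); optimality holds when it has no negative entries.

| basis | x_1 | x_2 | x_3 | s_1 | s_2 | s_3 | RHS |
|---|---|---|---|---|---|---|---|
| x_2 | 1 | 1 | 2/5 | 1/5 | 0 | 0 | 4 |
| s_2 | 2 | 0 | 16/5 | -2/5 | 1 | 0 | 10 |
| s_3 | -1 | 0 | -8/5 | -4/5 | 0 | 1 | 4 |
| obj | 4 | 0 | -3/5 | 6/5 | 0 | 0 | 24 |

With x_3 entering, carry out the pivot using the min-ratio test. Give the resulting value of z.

207/8

Ratio test on column x_3 — row 1: 4/(2/5) = 10; row 2: 10/(16/5) = 25/8; row 3: entry -8/5 ≤ 0. Minimum is 25/8 at row 2 (s_2 leaves); pivot element 16/5.
Pivot on row 2; the obj-row RHS becomes 24 − (-3/5)·(25/8) = 207/8.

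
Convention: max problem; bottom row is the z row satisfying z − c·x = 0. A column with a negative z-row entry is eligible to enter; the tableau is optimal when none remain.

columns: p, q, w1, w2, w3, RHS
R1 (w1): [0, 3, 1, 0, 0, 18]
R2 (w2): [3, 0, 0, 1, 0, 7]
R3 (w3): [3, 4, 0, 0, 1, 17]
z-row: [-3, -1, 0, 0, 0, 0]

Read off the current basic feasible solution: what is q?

q is not in the basis, so in the current basic feasible solution q = 0.

0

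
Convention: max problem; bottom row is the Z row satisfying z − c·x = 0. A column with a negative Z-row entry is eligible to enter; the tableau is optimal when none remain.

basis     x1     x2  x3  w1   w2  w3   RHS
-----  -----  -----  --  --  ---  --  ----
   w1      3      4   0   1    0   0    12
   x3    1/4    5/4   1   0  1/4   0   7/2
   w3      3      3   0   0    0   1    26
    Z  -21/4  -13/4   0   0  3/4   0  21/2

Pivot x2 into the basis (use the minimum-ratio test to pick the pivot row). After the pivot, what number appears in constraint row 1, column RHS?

4/5

Ratio test on column x2 — row 1: 12/4 = 3; row 2: (7/2)/(5/4) = 14/5; row 3: 26/3 = 26/3. Minimum is 14/5 at row 2 (x3 leaves); pivot element 5/4.
Divide row 2 by 5/4; eliminate column x2 from the other rows.
Row 1 update in column RHS: 12 − 4·(14/5) = 4/5.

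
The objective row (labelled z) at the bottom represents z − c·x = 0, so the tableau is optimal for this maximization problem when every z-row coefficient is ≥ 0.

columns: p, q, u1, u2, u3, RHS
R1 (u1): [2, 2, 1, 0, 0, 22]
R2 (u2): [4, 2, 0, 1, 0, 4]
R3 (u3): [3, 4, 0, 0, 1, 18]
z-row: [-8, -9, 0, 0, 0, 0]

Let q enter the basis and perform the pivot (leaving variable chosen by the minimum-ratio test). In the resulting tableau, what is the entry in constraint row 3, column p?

Ratio test on column q — row 1: 22/2 = 11; row 2: 4/2 = 2; row 3: 18/4 = 9/2. Minimum is 2 at row 2 (u2 leaves); pivot element 2.
Divide row 2 by 2; eliminate column q from the other rows.
Row 3 update in column p: 3 − 4·2 = -5.

-5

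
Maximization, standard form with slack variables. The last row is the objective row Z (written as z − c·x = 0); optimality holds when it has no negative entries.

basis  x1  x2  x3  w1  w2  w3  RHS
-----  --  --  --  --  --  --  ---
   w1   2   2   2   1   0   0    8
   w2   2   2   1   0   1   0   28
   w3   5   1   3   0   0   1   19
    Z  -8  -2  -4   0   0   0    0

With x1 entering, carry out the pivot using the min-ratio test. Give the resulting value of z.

Ratio test on column x1 — row 1: 8/2 = 4; row 2: 28/2 = 14; row 3: 19/5 = 19/5. Minimum is 19/5 at row 3 (w3 leaves); pivot element 5.
Pivot on row 3; the Z-row RHS becomes 0 − (-8)·(19/5) = 152/5.

152/5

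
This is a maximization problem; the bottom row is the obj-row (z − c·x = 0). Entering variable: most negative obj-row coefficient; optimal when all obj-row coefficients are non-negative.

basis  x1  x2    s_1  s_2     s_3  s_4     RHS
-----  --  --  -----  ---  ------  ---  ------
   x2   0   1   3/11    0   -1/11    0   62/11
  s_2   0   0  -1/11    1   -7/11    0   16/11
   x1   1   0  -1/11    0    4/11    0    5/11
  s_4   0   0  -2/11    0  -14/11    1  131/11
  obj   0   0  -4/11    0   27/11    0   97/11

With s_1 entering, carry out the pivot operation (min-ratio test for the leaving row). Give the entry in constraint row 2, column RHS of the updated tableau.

10/3

Ratio test on column s_1 — row 1: (62/11)/(3/11) = 62/3; row 2: entry -1/11 ≤ 0; row 3: entry -1/11 ≤ 0; row 4: entry -2/11 ≤ 0. Minimum is 62/3 at row 1 (x2 leaves); pivot element 3/11.
Divide row 1 by 3/11; eliminate column s_1 from the other rows.
Row 2 update in column RHS: 16/11 − (-1/11)·(62/3) = 10/3.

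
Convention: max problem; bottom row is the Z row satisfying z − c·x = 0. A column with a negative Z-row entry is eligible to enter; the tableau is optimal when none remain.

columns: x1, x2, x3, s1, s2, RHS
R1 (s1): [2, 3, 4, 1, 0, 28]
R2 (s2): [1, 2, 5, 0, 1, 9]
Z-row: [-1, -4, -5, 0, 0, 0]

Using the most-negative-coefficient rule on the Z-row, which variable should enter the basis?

x3

Negative Z-row entries: x1: -1, x2: -4, x3: -5.
The most negative is -5 in column x3, so x3 enters.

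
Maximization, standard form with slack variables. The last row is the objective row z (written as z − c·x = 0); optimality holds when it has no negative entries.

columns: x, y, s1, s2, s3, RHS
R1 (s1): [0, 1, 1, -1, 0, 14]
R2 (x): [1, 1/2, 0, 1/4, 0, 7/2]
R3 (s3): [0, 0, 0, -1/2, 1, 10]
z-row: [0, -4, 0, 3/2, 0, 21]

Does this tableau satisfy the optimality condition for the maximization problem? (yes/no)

The z-row has a negative entry -4 in column y, so it is not optimal.

no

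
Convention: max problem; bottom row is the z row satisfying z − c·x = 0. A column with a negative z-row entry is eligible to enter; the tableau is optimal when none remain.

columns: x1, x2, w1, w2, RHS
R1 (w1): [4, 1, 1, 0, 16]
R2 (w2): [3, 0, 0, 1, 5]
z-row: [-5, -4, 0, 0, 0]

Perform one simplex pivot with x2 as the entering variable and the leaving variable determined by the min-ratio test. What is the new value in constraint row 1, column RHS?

Ratio test on column x2 — row 1: 16/1 = 16; row 2: entry 0 ≤ 0. Minimum is 16 at row 1 (w1 leaves); pivot element 1.
Divide row 1 by 1; eliminate column x2 from the other rows.
In the new row 1, the RHS entry is the old entry divided by the pivot: 16/1 = 16.

16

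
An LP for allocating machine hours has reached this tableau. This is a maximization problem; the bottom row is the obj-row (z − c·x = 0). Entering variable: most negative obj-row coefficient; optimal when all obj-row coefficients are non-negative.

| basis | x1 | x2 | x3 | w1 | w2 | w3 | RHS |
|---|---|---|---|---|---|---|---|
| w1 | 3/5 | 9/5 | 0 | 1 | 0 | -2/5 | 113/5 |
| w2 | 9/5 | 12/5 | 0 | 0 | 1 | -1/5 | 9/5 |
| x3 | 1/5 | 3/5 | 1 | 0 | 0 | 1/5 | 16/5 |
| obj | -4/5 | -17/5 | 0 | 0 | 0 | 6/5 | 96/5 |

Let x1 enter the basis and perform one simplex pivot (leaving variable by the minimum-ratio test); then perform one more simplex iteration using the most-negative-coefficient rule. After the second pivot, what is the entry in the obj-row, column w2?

17/12

Ratio test on column x1 — row 1: (113/5)/(3/5) = 113/3; row 2: (9/5)/(9/5) = 1; row 3: (16/5)/(1/5) = 16. Minimum is 1 at row 2 (w2 leaves); pivot element 9/5.
Divide row 2 by 9/5; eliminate column x1 from the other rows.
Second iteration: most negative obj-row entry is -7/3 in column x2, so x2 enters.
Ratio test on column x2 — row 1: 22/1 = 22; row 2: 1/(4/3) = 3/4; row 3: 3/(1/3) = 9. Minimum is 3/4 at row 2 (x1 leaves); pivot element 4/3.
Divide row 2 by 4/3; eliminate column x2 from the other rows.
After both pivots, the entry at the obj-row, column w2 is 17/12.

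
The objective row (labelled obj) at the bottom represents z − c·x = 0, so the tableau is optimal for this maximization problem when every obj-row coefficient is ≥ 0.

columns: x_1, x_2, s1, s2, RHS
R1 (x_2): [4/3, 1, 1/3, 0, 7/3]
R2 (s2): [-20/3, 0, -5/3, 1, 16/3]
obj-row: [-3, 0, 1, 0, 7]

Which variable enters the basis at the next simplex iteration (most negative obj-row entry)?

Negative obj-row entries: x_1: -3.
The most negative is -3 in column x_1, so x_1 enters.

x_1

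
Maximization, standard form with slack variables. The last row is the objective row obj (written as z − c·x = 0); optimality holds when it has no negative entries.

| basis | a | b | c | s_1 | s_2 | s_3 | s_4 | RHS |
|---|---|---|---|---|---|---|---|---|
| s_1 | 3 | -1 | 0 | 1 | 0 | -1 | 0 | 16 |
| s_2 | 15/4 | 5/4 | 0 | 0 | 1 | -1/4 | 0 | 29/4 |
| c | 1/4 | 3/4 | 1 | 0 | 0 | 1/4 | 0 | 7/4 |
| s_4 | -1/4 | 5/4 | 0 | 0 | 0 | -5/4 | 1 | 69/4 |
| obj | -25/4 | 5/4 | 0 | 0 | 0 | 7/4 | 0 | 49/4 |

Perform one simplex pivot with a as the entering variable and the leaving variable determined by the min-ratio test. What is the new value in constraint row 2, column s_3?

Ratio test on column a — row 1: 16/3 = 16/3; row 2: (29/4)/(15/4) = 29/15; row 3: (7/4)/(1/4) = 7; row 4: entry -1/4 ≤ 0. Minimum is 29/15 at row 2 (s_2 leaves); pivot element 15/4.
Divide row 2 by 15/4; eliminate column a from the other rows.
In the new row 2, the s_3 entry is the old entry divided by the pivot: (-1/4)/(15/4) = -1/15.

-1/15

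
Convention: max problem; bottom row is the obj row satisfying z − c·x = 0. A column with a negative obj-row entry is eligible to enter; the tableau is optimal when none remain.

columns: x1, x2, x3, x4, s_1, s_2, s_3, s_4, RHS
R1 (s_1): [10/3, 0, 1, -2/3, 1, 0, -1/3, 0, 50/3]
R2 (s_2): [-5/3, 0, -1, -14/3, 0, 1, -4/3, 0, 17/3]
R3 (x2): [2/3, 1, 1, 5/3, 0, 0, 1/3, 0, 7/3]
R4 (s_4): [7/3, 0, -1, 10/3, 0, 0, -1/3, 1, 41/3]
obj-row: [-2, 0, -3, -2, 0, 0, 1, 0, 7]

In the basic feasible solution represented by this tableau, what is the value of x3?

0

x3 is not in the basis, so in the current basic feasible solution x3 = 0.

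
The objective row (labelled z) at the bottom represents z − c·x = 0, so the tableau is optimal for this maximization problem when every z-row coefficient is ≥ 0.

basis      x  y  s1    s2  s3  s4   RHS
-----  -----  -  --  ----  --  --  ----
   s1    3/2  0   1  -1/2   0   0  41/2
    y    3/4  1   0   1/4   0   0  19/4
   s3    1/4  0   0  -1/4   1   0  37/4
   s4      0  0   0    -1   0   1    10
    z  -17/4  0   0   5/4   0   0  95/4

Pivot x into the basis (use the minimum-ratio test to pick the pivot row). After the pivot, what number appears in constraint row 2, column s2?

Ratio test on column x — row 1: (41/2)/(3/2) = 41/3; row 2: (19/4)/(3/4) = 19/3; row 3: (37/4)/(1/4) = 37; row 4: entry 0 ≤ 0. Minimum is 19/3 at row 2 (y leaves); pivot element 3/4.
Divide row 2 by 3/4; eliminate column x from the other rows.
In the new row 2, the s2 entry is the old entry divided by the pivot: (1/4)/(3/4) = 1/3.

1/3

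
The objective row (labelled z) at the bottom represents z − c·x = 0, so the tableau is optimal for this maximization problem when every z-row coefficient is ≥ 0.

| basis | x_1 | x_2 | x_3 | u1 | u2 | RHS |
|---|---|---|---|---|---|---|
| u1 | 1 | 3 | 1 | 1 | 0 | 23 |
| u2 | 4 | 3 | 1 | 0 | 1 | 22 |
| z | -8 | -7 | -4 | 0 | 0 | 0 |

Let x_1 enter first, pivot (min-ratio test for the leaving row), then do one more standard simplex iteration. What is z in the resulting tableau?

88

Ratio test on column x_1 — row 1: 23/1 = 23; row 2: 22/4 = 11/2. Minimum is 11/2 at row 2 (u2 leaves); pivot element 4.
Pivot on row 2; the z-row RHS becomes 0 − (-8)·(11/2) = 44.
Next entering variable (most negative z-row entry -2): x_3.
Ratio test on column x_3 — row 1: (35/2)/(3/4) = 70/3; row 2: (11/2)/(1/4) = 22. Minimum is 22 at row 2 (x_1 leaves); pivot element 1/4.
After the second pivot the z-row RHS is 44 − (-2)·22 = 88.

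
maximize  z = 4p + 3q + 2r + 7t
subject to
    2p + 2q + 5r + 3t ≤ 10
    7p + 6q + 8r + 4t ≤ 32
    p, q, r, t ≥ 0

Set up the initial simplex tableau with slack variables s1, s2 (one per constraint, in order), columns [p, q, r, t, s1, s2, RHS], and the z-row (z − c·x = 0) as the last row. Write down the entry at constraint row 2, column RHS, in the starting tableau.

32

The RHS of constraint 2 is b_2 = 32.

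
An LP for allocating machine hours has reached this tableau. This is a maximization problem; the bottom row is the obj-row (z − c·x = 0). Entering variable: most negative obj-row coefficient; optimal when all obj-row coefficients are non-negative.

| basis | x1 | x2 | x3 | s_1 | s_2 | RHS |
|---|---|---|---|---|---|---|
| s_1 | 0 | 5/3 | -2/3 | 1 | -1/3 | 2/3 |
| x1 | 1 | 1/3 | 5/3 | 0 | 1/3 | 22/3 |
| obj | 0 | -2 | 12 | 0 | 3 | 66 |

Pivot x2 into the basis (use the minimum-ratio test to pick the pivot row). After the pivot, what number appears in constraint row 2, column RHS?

36/5

Ratio test on column x2 — row 1: (2/3)/(5/3) = 2/5; row 2: (22/3)/(1/3) = 22. Minimum is 2/5 at row 1 (s_1 leaves); pivot element 5/3.
Divide row 1 by 5/3; eliminate column x2 from the other rows.
Row 2 update in column RHS: 22/3 − (1/3)·(2/5) = 36/5.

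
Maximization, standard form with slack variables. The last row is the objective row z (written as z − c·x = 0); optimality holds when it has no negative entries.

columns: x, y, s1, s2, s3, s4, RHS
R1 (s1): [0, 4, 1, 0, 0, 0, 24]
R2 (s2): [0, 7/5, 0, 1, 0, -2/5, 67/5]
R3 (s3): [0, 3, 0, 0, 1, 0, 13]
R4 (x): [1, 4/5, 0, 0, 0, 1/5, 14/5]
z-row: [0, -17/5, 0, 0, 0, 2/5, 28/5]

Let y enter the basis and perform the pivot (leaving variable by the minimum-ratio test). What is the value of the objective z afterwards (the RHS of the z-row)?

35/2

Ratio test on column y — row 1: 24/4 = 6; row 2: (67/5)/(7/5) = 67/7; row 3: 13/3 = 13/3; row 4: (14/5)/(4/5) = 7/2. Minimum is 7/2 at row 4 (x leaves); pivot element 4/5.
Pivot on row 4; the z-row RHS becomes 28/5 − (-17/5)·(7/2) = 35/2.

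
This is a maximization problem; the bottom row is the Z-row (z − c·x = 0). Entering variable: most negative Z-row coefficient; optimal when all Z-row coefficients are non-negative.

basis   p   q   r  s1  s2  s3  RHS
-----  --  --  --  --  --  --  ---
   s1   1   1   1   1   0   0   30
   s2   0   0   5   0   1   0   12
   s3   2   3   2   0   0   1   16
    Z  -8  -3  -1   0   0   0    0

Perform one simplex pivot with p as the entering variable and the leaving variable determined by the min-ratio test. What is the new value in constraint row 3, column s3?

1/2

Ratio test on column p — row 1: 30/1 = 30; row 2: entry 0 ≤ 0; row 3: 16/2 = 8. Minimum is 8 at row 3 (s3 leaves); pivot element 2.
Divide row 3 by 2; eliminate column p from the other rows.
In the new row 3, the s3 entry is the old entry divided by the pivot: 1/2 = 1/2.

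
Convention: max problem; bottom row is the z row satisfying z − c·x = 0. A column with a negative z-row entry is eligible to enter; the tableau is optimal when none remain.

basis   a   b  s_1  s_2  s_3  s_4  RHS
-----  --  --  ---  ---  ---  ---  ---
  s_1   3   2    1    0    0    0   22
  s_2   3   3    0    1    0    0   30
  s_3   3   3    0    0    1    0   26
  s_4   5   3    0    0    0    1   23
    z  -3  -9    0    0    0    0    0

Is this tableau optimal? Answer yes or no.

no

The z-row has a negative entry -9 in column b, so it is not optimal.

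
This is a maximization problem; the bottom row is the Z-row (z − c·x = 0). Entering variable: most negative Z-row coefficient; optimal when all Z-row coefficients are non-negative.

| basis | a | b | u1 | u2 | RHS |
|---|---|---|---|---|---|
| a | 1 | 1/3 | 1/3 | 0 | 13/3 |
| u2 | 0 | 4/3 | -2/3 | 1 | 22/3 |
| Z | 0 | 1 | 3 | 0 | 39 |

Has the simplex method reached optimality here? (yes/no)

yes

Every Z-row coefficient is ≥ 0, so the tableau is optimal.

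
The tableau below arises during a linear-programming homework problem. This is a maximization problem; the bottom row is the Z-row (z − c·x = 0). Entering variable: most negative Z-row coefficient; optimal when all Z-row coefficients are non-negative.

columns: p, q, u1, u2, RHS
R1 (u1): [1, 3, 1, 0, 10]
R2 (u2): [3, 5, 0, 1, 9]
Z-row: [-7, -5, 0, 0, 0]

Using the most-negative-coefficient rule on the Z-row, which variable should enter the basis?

p

Negative Z-row entries: p: -7, q: -5.
The most negative is -7 in column p, so p enters.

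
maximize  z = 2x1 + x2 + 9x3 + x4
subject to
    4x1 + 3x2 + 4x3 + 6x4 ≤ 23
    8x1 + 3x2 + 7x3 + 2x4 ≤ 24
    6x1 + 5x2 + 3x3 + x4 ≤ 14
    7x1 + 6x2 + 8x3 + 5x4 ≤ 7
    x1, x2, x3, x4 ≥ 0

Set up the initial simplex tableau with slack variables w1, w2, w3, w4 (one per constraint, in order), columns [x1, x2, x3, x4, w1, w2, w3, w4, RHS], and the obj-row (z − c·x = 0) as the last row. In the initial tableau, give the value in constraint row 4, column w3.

Slack w3 belongs to constraint 3; its column is the unit vector e_3, so the entry in row 4 is 0.

0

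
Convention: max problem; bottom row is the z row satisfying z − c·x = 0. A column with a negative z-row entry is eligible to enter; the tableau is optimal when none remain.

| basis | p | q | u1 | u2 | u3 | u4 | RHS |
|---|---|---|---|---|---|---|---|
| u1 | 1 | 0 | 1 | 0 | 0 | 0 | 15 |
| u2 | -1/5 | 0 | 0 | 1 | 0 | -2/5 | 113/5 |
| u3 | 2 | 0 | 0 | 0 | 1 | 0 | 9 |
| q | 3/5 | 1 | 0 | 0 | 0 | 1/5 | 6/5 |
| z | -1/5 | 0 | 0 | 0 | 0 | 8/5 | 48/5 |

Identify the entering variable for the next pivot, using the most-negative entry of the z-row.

Negative z-row entries: p: -1/5.
The most negative is -1/5 in column p, so p enters.

p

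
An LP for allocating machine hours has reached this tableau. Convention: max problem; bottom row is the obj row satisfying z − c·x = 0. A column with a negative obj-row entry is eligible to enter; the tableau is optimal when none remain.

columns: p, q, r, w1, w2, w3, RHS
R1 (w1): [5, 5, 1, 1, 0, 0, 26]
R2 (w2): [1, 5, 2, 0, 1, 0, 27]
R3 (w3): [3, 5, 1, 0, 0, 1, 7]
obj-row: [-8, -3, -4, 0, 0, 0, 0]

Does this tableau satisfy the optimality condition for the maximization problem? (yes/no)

The obj-row has a negative entry -8 in column p, so it is not optimal.

no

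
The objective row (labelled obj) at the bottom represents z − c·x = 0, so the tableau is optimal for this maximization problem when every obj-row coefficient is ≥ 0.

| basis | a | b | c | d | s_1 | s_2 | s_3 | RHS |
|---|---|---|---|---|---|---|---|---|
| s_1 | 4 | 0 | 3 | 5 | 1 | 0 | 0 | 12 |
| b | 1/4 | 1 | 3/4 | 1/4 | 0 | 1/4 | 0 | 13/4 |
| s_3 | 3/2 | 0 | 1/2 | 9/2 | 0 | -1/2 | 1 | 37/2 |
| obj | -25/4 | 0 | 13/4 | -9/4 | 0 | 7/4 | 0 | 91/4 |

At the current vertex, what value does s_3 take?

s_3 is basic (row 3); its value is the RHS of that row, 37/2.

37/2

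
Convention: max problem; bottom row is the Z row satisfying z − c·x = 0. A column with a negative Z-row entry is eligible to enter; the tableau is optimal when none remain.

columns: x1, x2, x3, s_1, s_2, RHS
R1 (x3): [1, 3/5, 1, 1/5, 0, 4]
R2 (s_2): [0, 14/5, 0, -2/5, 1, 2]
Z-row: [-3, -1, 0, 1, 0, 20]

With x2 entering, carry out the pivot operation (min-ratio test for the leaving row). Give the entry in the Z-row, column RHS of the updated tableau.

145/7

Ratio test on column x2 — row 1: 4/(3/5) = 20/3; row 2: 2/(14/5) = 5/7. Minimum is 5/7 at row 2 (s_2 leaves); pivot element 14/5.
Divide row 2 by 14/5; eliminate column x2 from the other rows.
Z-row update in column RHS: 20 − (-1)·(5/7) = 145/7.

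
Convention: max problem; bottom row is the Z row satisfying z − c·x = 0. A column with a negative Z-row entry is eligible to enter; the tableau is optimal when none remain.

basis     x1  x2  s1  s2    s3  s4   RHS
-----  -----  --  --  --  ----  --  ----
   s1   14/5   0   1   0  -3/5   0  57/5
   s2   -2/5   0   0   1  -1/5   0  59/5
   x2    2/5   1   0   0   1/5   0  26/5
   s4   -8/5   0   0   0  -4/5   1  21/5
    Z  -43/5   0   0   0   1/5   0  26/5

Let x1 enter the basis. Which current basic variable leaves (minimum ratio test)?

Column x1 entries and ratios — s1: (57/5)/(14/5) = 57/14; s2: -2/5 ≤ 0, skip; x2: (26/5)/(2/5) = 13; s4: -8/5 ≤ 0, skip.
Smallest ratio is 57/14 in the row of s1, so s1 leaves.

s1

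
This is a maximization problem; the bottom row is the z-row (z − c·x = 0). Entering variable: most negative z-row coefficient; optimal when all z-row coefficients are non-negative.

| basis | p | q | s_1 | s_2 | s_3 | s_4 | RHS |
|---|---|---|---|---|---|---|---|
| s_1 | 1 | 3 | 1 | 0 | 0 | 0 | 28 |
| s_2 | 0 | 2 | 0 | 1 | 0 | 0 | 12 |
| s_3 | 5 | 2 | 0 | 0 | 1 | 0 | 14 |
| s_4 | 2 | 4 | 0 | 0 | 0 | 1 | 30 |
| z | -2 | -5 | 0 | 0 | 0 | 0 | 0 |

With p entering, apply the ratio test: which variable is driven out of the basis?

s_3

Column p entries and ratios — s_1: 28/1 = 28; s_2: 0 ≤ 0, skip; s_3: 14/5 = 14/5; s_4: 30/2 = 15.
Smallest ratio is 14/5 in the row of s_3, so s_3 leaves.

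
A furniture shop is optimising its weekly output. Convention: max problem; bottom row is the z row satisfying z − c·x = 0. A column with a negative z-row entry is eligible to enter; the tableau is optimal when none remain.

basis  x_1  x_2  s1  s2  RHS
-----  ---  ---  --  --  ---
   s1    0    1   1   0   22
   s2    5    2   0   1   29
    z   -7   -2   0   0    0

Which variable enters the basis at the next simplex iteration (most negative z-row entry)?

x_1

Negative z-row entries: x_1: -7, x_2: -2.
The most negative is -7 in column x_1, so x_1 enters.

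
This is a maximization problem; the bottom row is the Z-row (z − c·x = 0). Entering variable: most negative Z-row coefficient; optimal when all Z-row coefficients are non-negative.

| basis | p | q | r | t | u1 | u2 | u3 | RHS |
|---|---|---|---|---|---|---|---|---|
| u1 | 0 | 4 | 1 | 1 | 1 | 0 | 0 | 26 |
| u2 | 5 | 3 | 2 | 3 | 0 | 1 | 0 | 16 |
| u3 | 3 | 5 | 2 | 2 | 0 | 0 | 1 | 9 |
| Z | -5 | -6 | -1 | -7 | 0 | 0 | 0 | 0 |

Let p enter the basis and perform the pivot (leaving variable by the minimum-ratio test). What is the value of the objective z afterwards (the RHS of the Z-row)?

Ratio test on column p — row 1: entry 0 ≤ 0; row 2: 16/5 = 16/5; row 3: 9/3 = 3. Minimum is 3 at row 3 (u3 leaves); pivot element 3.
Pivot on row 3; the Z-row RHS becomes 0 − (-5)·3 = 15.

15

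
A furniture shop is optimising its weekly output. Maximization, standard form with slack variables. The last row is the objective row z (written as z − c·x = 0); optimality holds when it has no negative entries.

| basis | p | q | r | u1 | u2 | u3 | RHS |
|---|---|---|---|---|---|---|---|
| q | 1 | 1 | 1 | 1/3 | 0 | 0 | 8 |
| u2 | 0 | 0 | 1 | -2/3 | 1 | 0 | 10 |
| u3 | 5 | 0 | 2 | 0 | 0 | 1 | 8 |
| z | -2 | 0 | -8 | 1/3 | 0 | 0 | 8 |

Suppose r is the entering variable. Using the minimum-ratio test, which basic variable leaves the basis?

u3

Column r entries and ratios — q: 8/1 = 8; u2: 10/1 = 10; u3: 8/2 = 4.
Smallest ratio is 4 in the row of u3, so u3 leaves.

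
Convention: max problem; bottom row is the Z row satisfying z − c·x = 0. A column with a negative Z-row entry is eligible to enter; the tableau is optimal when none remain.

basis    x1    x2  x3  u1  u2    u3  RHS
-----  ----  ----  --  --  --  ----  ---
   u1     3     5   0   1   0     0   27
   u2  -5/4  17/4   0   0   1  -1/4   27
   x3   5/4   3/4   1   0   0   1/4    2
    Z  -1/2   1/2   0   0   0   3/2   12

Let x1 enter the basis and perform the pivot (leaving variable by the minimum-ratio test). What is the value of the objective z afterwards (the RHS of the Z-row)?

64/5

Ratio test on column x1 — row 1: 27/3 = 9; row 2: entry -5/4 ≤ 0; row 3: 2/(5/4) = 8/5. Minimum is 8/5 at row 3 (x3 leaves); pivot element 5/4.
Pivot on row 3; the Z-row RHS becomes 12 − (-1/2)·(8/5) = 64/5.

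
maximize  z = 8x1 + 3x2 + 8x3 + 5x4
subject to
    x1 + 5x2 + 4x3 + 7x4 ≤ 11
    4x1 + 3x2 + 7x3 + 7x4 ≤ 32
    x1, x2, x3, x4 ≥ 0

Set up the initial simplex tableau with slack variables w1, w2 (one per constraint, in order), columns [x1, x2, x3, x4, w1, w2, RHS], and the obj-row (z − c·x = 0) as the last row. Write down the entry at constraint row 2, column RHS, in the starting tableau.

The RHS of constraint 2 is b_2 = 32.

32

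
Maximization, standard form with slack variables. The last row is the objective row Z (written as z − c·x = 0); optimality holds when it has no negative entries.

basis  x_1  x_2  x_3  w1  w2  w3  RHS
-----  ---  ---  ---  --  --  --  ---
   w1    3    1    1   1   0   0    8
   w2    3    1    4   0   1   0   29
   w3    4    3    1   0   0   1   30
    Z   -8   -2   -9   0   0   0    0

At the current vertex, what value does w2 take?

29

w2 is basic (row 2); its value is the RHS of that row, 29.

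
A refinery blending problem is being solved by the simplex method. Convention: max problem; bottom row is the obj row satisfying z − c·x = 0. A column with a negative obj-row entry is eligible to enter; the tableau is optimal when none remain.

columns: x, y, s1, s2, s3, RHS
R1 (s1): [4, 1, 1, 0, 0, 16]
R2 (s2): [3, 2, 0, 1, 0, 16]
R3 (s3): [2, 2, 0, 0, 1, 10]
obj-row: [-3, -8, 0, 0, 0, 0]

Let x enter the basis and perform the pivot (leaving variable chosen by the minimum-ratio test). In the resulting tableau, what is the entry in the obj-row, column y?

-29/4

Ratio test on column x — row 1: 16/4 = 4; row 2: 16/3 = 16/3; row 3: 10/2 = 5. Minimum is 4 at row 1 (s1 leaves); pivot element 4.
Divide row 1 by 4; eliminate column x from the other rows.
obj-row update in column y: -8 − (-3)·(1/4) = -29/4.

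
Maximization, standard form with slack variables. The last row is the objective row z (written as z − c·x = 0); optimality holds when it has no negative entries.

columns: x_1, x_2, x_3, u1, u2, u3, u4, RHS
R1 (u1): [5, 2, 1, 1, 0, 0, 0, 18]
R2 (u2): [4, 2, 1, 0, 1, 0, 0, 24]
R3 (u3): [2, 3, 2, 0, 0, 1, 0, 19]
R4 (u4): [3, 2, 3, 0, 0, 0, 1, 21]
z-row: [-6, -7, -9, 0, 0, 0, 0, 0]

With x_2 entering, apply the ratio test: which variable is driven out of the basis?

Column x_2 entries and ratios — u1: 18/2 = 9; u2: 24/2 = 12; u3: 19/3 = 19/3; u4: 21/2 = 21/2.
Smallest ratio is 19/3 in the row of u3, so u3 leaves.

u3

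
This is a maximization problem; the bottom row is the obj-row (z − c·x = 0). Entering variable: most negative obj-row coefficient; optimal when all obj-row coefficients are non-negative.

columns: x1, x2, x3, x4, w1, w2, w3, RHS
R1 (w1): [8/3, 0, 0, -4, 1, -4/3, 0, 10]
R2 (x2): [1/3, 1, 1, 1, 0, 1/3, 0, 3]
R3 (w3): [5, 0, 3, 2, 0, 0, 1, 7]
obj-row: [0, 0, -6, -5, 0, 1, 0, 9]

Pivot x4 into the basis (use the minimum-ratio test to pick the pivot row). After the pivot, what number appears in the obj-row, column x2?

5

Ratio test on column x4 — row 1: entry -4 ≤ 0; row 2: 3/1 = 3; row 3: 7/2 = 7/2. Minimum is 3 at row 2 (x2 leaves); pivot element 1.
Divide row 2 by 1; eliminate column x4 from the other rows.
obj-row update in column x2: 0 − (-5)·1 = 5.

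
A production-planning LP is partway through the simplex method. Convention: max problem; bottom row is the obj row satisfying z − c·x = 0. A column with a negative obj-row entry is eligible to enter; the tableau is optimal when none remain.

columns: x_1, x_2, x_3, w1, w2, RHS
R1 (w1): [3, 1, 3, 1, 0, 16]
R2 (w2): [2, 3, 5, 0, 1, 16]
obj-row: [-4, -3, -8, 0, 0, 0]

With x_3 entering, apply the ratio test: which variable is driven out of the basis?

Column x_3 entries and ratios — w1: 16/3 = 16/3; w2: 16/5 = 16/5.
Smallest ratio is 16/5 in the row of w2, so w2 leaves.

w2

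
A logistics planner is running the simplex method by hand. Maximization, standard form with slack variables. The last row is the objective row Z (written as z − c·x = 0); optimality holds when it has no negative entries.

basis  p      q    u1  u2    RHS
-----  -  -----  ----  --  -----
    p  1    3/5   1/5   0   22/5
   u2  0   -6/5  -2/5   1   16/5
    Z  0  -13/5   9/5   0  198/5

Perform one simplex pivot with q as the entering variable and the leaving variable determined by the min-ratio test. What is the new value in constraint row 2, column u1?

0

Ratio test on column q — row 1: (22/5)/(3/5) = 22/3; row 2: entry -6/5 ≤ 0. Minimum is 22/3 at row 1 (p leaves); pivot element 3/5.
Divide row 1 by 3/5; eliminate column q from the other rows.
Row 2 update in column u1: -2/5 − (-6/5)·(1/3) = 0.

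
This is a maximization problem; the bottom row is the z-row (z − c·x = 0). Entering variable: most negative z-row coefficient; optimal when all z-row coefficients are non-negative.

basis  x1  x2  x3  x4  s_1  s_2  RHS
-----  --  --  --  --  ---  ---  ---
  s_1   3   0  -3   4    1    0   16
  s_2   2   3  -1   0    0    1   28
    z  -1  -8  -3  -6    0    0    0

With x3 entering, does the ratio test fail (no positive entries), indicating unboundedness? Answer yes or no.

Every constraint-row entry in column x3 is ≤ 0, so increasing x3 is unbounded.

yes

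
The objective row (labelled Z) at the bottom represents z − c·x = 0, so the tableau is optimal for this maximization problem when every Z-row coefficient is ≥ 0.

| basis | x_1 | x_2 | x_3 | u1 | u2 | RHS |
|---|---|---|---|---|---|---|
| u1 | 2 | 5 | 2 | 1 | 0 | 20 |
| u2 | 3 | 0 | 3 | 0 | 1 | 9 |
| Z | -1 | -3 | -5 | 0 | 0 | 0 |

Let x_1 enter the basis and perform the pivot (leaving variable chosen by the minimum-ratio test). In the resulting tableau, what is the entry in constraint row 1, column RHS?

14

Ratio test on column x_1 — row 1: 20/2 = 10; row 2: 9/3 = 3. Minimum is 3 at row 2 (u2 leaves); pivot element 3.
Divide row 2 by 3; eliminate column x_1 from the other rows.
Row 1 update in column RHS: 20 − 2·3 = 14.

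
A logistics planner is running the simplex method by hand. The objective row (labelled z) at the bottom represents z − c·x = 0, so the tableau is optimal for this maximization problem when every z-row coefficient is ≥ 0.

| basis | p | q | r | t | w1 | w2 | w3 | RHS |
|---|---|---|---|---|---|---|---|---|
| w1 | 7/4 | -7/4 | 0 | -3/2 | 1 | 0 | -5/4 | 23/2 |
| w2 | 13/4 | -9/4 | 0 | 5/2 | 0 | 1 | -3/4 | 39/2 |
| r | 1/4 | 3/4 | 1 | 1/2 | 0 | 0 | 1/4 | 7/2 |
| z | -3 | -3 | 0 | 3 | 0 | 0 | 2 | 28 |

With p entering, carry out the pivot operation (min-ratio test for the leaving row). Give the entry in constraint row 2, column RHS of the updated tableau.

6

Ratio test on column p — row 1: (23/2)/(7/4) = 46/7; row 2: (39/2)/(13/4) = 6; row 3: (7/2)/(1/4) = 14. Minimum is 6 at row 2 (w2 leaves); pivot element 13/4.
Divide row 2 by 13/4; eliminate column p from the other rows.
In the new row 2, the RHS entry is the old entry divided by the pivot: (39/2)/(13/4) = 6.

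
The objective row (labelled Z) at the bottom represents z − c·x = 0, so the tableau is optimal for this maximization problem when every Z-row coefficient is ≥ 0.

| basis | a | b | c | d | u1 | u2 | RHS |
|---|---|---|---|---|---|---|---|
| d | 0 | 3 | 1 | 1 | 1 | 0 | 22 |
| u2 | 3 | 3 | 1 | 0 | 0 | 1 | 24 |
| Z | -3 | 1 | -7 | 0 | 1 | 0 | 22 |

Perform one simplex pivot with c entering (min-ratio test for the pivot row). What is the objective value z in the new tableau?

176

Ratio test on column c — row 1: 22/1 = 22; row 2: 24/1 = 24. Minimum is 22 at row 1 (d leaves); pivot element 1.
Pivot on row 1; the Z-row RHS becomes 22 − (-7)·22 = 176.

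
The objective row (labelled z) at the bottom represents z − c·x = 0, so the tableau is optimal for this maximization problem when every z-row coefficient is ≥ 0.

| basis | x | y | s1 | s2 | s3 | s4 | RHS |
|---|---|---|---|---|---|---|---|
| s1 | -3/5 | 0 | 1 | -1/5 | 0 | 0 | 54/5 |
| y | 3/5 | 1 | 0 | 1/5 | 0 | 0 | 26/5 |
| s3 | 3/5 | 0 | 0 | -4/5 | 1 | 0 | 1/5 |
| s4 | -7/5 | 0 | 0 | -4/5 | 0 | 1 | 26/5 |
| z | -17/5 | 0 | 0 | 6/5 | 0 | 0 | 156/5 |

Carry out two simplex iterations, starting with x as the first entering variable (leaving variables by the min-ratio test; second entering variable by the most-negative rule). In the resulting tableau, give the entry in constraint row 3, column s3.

1/3

Ratio test on column x — row 1: entry -3/5 ≤ 0; row 2: (26/5)/(3/5) = 26/3; row 3: (1/5)/(3/5) = 1/3; row 4: entry -7/5 ≤ 0. Minimum is 1/3 at row 3 (s3 leaves); pivot element 3/5.
Divide row 3 by 3/5; eliminate column x from the other rows.
Second iteration: most negative z-row entry is -10/3 in column s2, so s2 enters.
Ratio test on column s2 — row 1: entry -1 ≤ 0; row 2: 5/1 = 5; row 3: entry -4/3 ≤ 0; row 4: entry -8/3 ≤ 0. Minimum is 5 at row 2 (y leaves); pivot element 1.
Divide row 2 by 1; eliminate column s2 from the other rows.
After both pivots, the entry at constraint row 3, column s3 is 1/3.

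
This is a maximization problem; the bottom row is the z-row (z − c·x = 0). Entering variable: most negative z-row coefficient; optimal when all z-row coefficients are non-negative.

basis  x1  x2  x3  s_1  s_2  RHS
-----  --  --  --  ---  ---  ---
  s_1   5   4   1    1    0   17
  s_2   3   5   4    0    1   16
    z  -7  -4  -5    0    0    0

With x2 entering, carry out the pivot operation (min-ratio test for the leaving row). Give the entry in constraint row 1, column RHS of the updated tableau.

21/5

Ratio test on column x2 — row 1: 17/4 = 17/4; row 2: 16/5 = 16/5. Minimum is 16/5 at row 2 (s_2 leaves); pivot element 5.
Divide row 2 by 5; eliminate column x2 from the other rows.
Row 1 update in column RHS: 17 − 4·(16/5) = 21/5.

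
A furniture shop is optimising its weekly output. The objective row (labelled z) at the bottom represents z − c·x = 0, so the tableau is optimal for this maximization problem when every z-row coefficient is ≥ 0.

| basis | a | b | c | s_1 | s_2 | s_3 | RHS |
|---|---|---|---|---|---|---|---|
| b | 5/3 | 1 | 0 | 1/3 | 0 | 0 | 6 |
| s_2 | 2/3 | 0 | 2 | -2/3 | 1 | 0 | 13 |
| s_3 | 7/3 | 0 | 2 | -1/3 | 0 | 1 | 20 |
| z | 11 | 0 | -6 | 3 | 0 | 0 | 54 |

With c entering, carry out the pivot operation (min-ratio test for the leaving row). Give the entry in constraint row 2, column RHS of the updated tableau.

Ratio test on column c — row 1: entry 0 ≤ 0; row 2: 13/2 = 13/2; row 3: 20/2 = 10. Minimum is 13/2 at row 2 (s_2 leaves); pivot element 2.
Divide row 2 by 2; eliminate column c from the other rows.
In the new row 2, the RHS entry is the old entry divided by the pivot: 13/2 = 13/2.

13/2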